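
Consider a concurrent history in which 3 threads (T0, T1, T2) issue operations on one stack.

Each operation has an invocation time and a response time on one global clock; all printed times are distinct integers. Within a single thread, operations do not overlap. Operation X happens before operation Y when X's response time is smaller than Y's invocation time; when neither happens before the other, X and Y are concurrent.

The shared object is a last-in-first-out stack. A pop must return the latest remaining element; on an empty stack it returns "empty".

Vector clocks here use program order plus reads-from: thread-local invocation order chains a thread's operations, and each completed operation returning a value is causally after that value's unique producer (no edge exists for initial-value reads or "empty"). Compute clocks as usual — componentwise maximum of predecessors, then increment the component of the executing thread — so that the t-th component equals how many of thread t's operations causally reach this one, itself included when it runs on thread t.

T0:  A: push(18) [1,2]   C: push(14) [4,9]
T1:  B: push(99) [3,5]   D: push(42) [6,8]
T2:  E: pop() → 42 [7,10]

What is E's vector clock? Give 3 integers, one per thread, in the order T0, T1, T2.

B (invocation 3): nothing precedes it; T1's component alone gives (0, 1, 0)
A (invocation 1): nothing precedes it; T0's component alone gives (1, 0, 0)
VC(D, invoked at 6): max of VC(B)=(0, 1, 0), then +1 on thread T1 → (0, 2, 0)
VC(C, invoked at 4): max of VC(A)=(1, 0, 0), then +1 on thread T0 → (2, 0, 0)
VC(E, invoked at 7): max of VC(D)=(0, 2, 0), then +1 on thread T2 → (0, 2, 1)
target: VC(E) = (0, 2, 1)

(0, 2, 1)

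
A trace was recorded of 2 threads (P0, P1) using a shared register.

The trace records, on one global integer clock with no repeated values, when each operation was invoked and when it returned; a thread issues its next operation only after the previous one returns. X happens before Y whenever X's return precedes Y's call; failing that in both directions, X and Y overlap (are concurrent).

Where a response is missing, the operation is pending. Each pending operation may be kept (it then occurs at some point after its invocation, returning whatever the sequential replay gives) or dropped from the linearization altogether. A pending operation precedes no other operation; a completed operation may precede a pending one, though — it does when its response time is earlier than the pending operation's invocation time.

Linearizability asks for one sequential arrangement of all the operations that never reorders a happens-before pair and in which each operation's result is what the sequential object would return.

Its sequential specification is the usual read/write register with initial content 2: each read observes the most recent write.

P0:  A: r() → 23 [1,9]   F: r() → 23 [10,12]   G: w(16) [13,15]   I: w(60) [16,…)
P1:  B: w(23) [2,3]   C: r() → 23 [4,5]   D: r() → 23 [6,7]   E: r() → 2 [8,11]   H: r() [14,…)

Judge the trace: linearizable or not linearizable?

not linearizable

prefix check: 1..10 passes, 1..11 fails once E's time-11 response joins
5 completed operations, 5 real-time-consistent orders — every register replay fails
no completion choice of the 1 pending operation (F) rescues it — every subset was tried
for example A, B, C, D, E (pending dropped) fails at step 1: A r() → 23 is not legal there
for example B, A, C, D, E (pending dropped) fails at step 5: E r() → 2 is not legal there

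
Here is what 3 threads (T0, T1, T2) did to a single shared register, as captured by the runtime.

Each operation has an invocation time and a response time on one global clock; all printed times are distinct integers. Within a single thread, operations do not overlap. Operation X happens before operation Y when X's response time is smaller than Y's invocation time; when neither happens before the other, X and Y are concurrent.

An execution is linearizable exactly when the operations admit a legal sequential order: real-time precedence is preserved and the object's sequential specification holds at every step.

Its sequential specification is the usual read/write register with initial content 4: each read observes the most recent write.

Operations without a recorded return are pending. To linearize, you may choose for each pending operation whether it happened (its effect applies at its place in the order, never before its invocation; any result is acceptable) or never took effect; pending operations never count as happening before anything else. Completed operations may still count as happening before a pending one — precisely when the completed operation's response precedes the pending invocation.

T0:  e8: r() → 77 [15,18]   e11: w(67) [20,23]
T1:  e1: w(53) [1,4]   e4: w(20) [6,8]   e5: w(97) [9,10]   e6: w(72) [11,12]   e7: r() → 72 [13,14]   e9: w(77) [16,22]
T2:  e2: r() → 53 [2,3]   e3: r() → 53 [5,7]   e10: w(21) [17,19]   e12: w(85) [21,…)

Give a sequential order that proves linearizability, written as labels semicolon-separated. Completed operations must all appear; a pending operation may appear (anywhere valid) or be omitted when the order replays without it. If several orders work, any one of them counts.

e1; e2; e3; e4; e5; e6; e7; e9; e8; e10; e11

after step 1 (e1 w(53)): value 53
after step 2 (e2 r() → 53): value 53
after step 3 (e3 r() → 53): value 53
after step 4 (e4 w(20)): value 20
after step 5 (e5 w(97)): value 97
after step 6 (e6 w(72)): value 72
after step 7 (e7 r() → 72): value 72
after step 8 (e9 w(77)): value 77
after step 9 (e8 r() → 77): value 77
after step 10 (e10 w(21)): value 21
after step 11 (e11 w(67)): value 67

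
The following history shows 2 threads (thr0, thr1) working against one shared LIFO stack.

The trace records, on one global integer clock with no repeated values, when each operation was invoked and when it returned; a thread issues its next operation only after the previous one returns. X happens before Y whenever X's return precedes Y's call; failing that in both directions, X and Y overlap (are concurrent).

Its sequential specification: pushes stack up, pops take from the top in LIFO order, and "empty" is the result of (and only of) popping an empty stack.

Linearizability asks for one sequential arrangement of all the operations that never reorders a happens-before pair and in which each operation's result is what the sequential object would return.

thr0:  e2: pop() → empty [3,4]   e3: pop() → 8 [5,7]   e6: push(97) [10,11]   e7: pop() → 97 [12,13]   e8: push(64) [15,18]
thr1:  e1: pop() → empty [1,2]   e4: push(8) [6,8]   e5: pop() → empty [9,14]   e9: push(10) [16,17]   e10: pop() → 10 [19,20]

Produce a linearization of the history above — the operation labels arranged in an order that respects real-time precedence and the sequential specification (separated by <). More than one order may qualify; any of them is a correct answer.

step 1: e1 pop() → empty — stack <>
step 2: e2 pop() → empty — stack <>
step 3: e4 push(8) — stack <8>
step 4: e3 pop() → 8 — stack <>
step 5: e5 pop() → empty — stack <>
step 6: e6 push(97) — stack <97>
step 7: e7 pop() → 97 — stack <>
step 8: e8 push(64) — stack <64>
step 9: e9 push(10) — stack <64,10>
step 10: e10 pop() → 10 — stack <64>

e1 < e2 < e4 < e3 < e5 < e6 < e7 < e8 < e9 < e10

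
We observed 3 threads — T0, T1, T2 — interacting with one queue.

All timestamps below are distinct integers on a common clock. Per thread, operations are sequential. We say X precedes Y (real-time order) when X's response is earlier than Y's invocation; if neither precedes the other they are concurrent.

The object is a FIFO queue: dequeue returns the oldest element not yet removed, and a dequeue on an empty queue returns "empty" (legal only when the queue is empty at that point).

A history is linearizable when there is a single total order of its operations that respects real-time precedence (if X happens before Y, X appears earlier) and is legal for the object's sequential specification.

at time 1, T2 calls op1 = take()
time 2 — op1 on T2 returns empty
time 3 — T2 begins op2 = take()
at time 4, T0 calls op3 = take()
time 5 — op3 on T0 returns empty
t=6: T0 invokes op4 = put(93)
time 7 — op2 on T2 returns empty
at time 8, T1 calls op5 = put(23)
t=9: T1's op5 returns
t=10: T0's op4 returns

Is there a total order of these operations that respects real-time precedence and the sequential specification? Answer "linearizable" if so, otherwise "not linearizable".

linearizable

one valid linearization: op1, op2, op3, op4, op5
after step 1 (op1 take() → empty): queue <>
after step 2 (op2 take() → empty): queue <>
after step 3 (op3 take() → empty): queue <>
after step 4 (op4 put(93)): queue <93>
after step 5 (op5 put(23)): queue <93,23>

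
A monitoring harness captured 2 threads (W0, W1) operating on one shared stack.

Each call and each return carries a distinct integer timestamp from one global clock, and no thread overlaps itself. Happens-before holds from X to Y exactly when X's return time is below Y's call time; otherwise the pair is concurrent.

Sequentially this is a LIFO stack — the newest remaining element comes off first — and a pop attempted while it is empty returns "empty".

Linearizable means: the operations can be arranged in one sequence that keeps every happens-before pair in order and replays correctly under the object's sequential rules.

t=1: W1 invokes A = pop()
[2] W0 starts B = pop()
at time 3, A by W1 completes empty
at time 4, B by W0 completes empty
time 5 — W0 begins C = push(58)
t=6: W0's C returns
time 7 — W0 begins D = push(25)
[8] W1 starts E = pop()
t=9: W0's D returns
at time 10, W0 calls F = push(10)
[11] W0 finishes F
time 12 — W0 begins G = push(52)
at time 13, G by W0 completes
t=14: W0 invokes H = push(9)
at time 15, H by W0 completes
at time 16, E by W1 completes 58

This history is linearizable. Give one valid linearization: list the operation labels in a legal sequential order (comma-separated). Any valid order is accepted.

A, B, C, E, D, F, G, H

1. A pop() → empty, leaving stack <>
2. B pop() → empty, leaving stack <>
3. C push(58), leaving stack <58>
4. E pop() → 58, leaving stack <>
5. D push(25), leaving stack <25>
6. F push(10), leaving stack <25,10>
7. G push(52), leaving stack <25,10,52>
8. H push(9), leaving stack <25,10,52,9>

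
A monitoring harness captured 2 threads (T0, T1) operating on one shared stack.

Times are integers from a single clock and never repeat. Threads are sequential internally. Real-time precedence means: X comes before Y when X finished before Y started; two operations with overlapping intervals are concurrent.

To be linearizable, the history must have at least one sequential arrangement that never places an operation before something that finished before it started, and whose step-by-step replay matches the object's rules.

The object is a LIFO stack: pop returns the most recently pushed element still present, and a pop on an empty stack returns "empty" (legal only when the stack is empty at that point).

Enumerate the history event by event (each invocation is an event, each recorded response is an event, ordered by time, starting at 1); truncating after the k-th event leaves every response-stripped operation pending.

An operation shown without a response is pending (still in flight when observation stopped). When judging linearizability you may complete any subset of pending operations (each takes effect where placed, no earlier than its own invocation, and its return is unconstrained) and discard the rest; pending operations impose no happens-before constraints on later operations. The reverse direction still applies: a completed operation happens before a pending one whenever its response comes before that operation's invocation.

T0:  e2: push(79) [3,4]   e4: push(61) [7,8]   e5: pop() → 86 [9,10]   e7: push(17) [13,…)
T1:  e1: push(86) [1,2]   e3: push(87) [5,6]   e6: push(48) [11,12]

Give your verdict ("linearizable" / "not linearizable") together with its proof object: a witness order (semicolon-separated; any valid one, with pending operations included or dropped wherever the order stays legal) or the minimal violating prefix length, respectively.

cut after 9 events: linearizable; cut after 10 events (e5 responds, time 10): not linearizable
the completed operations (5 total) allow one real-time order; the stack replay rejects it
e.g. e1, e2, e3, e4, e5: illegal at step 5, since e5 pop() → 86 cannot apply there

not linearizable — minimal violating prefix: 10 events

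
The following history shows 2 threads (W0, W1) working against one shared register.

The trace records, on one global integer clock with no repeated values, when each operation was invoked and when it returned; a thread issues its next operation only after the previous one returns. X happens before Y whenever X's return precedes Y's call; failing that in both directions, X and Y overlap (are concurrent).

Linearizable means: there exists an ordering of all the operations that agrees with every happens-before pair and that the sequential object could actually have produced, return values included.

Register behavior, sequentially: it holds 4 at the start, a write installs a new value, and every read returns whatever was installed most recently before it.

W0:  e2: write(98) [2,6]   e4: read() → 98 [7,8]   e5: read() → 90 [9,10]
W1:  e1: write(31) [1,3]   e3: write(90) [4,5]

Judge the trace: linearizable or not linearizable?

not linearizable

events 1..9 are fine; event 10 — the response of e5 at time 10 — makes the prefix non-linearizable
checked exhaustively: 3 real-time-consistent orders of 5 completed operations, zero legal register replays
take e1, e2, e3, e4, e5: step 4 already fails, because e4 read() → 98 cannot occur there
take e1, e3, e2, e4, e5: step 5 already fails, because e5 read() → 90 cannot occur there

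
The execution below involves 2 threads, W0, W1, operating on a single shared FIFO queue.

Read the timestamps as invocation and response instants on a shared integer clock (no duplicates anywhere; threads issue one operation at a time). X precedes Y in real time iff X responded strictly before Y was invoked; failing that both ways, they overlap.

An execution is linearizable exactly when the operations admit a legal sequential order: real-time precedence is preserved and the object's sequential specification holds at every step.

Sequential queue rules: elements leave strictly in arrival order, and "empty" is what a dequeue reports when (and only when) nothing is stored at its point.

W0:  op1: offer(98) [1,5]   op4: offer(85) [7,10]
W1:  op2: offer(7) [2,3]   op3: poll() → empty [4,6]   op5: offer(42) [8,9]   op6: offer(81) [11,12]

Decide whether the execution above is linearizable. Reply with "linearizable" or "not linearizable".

not linearizable

already the first 6 events (up to op3's response at time 6) admit no linearization; the first 5 still do
3 completed operations, 3 real-time-consistent orders — every FIFO queue replay fails
sample order op1, op2, op3 stalls at step 3 — op3 poll() → empty has no legal effect
sample order op2, op1, op3 stalls at step 3 — op3 poll() → empty has no legal effect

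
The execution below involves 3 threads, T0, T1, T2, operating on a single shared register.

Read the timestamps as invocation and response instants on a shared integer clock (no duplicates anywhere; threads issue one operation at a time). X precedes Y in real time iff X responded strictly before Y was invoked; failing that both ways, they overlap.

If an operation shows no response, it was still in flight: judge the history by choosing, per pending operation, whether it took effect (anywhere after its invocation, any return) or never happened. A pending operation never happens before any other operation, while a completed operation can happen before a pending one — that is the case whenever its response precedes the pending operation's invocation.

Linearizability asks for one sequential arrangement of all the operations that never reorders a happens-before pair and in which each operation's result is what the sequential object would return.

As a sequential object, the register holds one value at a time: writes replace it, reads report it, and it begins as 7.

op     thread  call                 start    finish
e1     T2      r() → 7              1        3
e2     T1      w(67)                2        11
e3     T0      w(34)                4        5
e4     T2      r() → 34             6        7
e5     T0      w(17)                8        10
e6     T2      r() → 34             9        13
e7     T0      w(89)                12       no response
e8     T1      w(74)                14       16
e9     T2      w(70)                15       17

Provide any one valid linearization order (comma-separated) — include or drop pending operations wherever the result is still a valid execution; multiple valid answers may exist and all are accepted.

e1, e2, e3, e4, e6, e5, e7, e8, e9

1. e1 r() → 7, leaving value 7
2. e2 w(67), leaving value 67
3. e3 w(34), leaving value 34
4. e4 r() → 34, leaving value 34
5. e6 r() → 34, leaving value 34
6. e5 w(17), leaving value 17
7. e7 w(89) (pending, included), leaving value 89
8. e8 w(74), leaving value 74
9. e9 w(70), leaving value 70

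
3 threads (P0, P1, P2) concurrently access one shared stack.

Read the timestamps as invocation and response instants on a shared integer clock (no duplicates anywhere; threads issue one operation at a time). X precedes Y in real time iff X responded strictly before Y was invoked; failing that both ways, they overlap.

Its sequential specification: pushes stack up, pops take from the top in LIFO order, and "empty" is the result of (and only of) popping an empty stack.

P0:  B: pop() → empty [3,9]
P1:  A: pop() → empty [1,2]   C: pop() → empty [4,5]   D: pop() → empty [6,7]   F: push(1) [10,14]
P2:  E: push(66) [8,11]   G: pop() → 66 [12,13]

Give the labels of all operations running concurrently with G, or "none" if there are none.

concurrent with G ([12,13]): every op whose interval crosses 12..13
A [1,2]: before
B [3,9]: before
C [4,5]: before
D [6,7]: before
E [8,11]: before
F [10,14]: concurrent

F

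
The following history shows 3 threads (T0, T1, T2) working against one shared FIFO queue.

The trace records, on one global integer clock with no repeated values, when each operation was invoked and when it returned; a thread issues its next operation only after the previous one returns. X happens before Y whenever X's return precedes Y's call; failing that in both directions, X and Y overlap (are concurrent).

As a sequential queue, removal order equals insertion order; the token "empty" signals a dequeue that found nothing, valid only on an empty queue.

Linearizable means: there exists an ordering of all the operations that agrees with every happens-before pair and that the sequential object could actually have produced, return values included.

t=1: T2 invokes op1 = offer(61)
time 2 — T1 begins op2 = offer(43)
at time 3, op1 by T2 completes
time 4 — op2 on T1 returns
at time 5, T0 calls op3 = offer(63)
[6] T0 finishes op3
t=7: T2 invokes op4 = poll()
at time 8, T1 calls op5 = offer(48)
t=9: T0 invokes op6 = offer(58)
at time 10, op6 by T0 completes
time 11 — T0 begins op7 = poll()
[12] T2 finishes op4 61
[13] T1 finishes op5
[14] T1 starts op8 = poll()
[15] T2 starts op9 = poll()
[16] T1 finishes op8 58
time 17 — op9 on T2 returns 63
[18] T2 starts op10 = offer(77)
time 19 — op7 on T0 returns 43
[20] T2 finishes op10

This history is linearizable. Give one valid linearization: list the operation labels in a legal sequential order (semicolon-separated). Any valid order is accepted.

op1; op2; op3; op4; op6; op5; op7; op9; op8; op10

after step 1 (op1 offer(61)): queue <61>
after step 2 (op2 offer(43)): queue <61,43>
after step 3 (op3 offer(63)): queue <61,43,63>
after step 4 (op4 poll() → 61): queue <43,63>
after step 5 (op6 offer(58)): queue <43,63,58>
after step 6 (op5 offer(48)): queue <43,63,58,48>
after step 7 (op7 poll() → 43): queue <63,58,48>
after step 8 (op9 poll() → 63): queue <58,48>
after step 9 (op8 poll() → 58): queue <48>
after step 10 (op10 offer(77)): queue <48,77>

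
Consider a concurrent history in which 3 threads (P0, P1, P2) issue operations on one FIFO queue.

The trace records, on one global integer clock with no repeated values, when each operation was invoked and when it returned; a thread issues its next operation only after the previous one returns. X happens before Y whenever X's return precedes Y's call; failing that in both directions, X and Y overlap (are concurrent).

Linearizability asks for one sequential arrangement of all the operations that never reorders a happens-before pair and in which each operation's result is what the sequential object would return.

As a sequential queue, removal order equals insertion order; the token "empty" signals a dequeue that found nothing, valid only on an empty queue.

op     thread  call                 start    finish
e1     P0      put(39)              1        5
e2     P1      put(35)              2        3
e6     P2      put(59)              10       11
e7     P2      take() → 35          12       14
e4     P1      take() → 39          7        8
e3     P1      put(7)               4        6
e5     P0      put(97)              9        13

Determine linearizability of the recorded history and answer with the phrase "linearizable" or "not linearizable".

one valid linearization: e1, e2, e3, e4, e5, e6, e7
after step 1 (e1 put(39)): queue <39>
after step 2 (e2 put(35)): queue <39,35>
after step 3 (e3 put(7)): queue <39,35,7>
after step 4 (e4 take() → 39): queue <35,7>
after step 5 (e5 put(97)): queue <35,7,97>
after step 6 (e6 put(59)): queue <35,7,97,59>
after step 7 (e7 take() → 35): queue <7,97,59>

linearizable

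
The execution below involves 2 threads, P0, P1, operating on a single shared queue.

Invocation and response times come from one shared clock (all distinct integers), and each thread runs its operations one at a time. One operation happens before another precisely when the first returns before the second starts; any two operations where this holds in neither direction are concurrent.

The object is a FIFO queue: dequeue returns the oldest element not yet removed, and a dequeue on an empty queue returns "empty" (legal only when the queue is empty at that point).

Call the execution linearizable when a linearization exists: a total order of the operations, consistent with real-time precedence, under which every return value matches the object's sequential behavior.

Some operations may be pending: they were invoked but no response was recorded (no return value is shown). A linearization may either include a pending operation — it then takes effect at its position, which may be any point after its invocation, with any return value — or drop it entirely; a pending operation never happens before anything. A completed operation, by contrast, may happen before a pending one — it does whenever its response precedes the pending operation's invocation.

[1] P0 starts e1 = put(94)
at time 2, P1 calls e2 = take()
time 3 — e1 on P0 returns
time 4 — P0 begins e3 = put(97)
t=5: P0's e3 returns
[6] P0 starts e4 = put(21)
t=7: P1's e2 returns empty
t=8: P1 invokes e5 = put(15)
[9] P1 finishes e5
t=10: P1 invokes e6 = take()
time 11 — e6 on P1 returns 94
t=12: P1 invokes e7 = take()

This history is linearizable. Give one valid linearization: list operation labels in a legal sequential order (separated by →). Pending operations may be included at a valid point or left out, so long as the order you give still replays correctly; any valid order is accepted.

step 1: e2 take() → empty — queue <>
step 2: e1 put(94) — queue <94>
step 3: e3 put(97) — queue <94,97>
step 4: e4 put(21) (pending, included) — queue <94,97,21>
step 5: e5 put(15) — queue <94,97,21,15>
step 6: e6 take() → 94 — queue <97,21,15>

e2 → e1 → e3 → e4 → e5 → e6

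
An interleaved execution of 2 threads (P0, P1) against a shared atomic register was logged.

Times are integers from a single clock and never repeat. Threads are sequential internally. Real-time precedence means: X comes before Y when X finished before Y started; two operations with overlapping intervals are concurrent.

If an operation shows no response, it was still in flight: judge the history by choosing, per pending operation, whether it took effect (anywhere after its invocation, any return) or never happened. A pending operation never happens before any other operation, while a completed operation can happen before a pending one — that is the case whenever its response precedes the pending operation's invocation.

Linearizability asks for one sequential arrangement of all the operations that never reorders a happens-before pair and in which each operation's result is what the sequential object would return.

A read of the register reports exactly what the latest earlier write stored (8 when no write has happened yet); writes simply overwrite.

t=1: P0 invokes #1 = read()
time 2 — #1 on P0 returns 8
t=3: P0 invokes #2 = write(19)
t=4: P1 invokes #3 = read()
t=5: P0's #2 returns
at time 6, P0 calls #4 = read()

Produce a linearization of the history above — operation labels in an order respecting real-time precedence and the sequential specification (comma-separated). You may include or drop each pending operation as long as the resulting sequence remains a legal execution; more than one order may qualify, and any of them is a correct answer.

#1, #2

1. #1 read() → 8, leaving value 8
2. #2 write(19), leaving value 19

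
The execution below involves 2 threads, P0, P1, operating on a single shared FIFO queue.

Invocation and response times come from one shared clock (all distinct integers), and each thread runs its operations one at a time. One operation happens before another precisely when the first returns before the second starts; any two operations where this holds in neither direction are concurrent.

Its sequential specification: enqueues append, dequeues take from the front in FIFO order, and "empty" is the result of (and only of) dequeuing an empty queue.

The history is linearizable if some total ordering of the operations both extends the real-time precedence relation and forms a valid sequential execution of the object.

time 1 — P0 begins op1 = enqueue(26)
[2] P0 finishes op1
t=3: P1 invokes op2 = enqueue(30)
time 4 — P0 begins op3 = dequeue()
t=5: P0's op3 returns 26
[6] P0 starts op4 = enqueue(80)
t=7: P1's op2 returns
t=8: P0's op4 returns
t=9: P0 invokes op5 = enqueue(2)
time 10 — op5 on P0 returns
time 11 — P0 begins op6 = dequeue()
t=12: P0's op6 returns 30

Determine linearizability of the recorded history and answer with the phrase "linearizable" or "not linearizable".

one valid linearization: op1, op2, op3, op4, op5, op6
1. op1 enqueue(26), leaving queue <26>
2. op2 enqueue(30), leaving queue <26,30>
3. op3 dequeue() → 26, leaving queue <30>
4. op4 enqueue(80), leaving queue <30,80>
5. op5 enqueue(2), leaving queue <30,80,2>
6. op6 dequeue() → 30, leaving queue <80,2>

linearizable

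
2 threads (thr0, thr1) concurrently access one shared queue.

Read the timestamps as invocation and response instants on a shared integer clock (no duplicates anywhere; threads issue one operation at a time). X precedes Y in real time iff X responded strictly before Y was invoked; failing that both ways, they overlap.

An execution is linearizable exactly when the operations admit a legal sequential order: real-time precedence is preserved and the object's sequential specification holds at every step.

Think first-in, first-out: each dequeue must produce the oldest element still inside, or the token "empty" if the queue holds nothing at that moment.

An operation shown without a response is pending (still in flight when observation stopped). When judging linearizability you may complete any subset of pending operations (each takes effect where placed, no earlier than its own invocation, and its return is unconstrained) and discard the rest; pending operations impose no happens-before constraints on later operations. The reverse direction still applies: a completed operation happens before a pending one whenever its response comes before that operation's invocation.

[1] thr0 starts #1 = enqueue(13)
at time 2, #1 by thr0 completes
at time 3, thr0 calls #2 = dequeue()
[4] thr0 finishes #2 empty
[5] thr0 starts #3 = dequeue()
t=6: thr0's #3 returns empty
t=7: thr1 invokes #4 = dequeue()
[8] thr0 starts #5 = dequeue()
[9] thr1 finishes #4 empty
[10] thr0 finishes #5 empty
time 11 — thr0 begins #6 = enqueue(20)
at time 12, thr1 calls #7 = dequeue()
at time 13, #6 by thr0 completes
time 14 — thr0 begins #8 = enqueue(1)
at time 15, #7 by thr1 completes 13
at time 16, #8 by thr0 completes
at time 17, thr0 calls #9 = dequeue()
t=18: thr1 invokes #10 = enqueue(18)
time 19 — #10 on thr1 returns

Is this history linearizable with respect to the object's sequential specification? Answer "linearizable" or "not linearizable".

prefix check: 1..3 passes, 1..4 fails once #2's time-4 response joins
the sole real-time-consistent order of 2 completed operations fails the queue replay
take #1, #2: step 2 already fails, because #2 dequeue() → empty cannot occur there

not linearizable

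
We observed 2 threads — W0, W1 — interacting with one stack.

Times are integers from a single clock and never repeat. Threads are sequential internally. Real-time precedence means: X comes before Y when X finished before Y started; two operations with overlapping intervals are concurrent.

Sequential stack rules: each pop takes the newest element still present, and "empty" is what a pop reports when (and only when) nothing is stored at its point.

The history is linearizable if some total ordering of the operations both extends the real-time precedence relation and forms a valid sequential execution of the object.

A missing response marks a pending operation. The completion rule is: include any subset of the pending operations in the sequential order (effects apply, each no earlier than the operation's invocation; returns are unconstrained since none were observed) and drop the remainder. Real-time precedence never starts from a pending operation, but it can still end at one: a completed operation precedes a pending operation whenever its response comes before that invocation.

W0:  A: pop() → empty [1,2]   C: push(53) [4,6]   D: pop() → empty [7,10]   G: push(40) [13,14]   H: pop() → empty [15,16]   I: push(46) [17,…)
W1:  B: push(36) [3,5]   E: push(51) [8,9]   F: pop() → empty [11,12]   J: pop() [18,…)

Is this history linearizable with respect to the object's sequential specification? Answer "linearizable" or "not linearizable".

not linearizable

the violation lands at event 10, D's response at time 10: events 1..9 linearize, events 1..10 do not
all 4 real-time-respecting orders fail — 5 completed stack operations, no legal replay
e.g. A, B, C, D, E: illegal at step 4, since D pop() → empty cannot apply there
e.g. A, B, C, E, D: illegal at step 5, since D pop() → empty cannot apply there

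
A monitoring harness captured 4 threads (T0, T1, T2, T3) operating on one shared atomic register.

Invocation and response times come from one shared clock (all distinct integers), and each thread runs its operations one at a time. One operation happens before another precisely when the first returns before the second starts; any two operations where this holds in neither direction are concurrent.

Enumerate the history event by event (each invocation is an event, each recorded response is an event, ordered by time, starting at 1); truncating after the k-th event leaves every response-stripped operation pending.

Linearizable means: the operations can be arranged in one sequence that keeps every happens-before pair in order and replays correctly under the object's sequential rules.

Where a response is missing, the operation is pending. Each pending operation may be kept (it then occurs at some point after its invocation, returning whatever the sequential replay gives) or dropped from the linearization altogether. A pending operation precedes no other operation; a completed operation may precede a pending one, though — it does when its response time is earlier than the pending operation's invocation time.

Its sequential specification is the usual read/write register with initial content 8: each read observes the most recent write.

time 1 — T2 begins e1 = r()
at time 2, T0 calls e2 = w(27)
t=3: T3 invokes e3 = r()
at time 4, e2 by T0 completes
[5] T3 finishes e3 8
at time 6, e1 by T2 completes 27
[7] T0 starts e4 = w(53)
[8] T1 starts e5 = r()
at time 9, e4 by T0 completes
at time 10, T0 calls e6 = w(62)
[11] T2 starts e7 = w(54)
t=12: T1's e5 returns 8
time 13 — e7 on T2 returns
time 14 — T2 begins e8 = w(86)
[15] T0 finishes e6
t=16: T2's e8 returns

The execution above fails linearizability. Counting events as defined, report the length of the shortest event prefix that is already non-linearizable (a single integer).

events 1..11 are linearizable; a witness order is e3, e2, e1, e4:
after step 1 (e3 r() → 8): value 8
after step 2 (e2 w(27)): value 27
after step 3 (e1 r() → 27): value 27
after step 4 (e4 w(53)): value 53
include event 12 — e5 responding at 12 — and every candidate order breaks
every completion of the 2 pending operations (e6, e7) was checked; none linearizes
one such order, e1, e2, e3, e4, e5 (pending dropped), breaks at step 1 where e1 r() → 27 is illegal
one such order, e1, e2, e3, e5, e4 (pending dropped), breaks at step 1 where e1 r() → 27 is illegal

12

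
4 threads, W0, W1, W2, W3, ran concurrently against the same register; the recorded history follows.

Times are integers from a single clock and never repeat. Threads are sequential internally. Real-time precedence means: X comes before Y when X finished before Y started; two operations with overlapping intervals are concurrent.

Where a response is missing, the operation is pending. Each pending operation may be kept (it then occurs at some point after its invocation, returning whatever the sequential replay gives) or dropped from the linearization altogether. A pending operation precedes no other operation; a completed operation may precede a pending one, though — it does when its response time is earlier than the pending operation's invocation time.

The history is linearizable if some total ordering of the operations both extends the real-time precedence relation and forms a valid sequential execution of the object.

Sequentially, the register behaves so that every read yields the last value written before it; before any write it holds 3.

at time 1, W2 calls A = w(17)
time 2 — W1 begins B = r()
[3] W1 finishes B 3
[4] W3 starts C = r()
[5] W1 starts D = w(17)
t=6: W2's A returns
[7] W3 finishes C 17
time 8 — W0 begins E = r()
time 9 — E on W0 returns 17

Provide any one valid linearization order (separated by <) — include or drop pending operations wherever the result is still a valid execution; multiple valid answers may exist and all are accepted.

1. B r() → 3, leaving value 3
2. A w(17), leaving value 17
3. C r() → 17, leaving value 17
4. D w(17) (pending, included), leaving value 17
5. E r() → 17, leaving value 17

B < A < C < D < E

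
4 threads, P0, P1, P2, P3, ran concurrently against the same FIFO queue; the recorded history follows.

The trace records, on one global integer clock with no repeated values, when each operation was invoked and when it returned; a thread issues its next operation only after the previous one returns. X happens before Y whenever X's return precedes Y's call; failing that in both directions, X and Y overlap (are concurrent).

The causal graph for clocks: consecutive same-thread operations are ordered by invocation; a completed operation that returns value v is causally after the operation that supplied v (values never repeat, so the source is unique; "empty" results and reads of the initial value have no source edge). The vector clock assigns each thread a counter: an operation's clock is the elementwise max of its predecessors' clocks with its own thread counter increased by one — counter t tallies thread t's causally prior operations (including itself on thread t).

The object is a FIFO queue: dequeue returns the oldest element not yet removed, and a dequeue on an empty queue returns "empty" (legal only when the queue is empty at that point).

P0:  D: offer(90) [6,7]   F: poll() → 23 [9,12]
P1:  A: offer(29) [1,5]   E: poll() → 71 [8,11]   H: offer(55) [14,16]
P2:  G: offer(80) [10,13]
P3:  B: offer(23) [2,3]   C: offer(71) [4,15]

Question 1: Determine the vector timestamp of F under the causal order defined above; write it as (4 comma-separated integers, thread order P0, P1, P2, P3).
no predecessors for B (invoked 2): P3 increments from zero → (0, 0, 0, 1)
no predecessors for G (invoked 10): P2 increments from zero → (0, 0, 1, 0)
no predecessors for A (invoked 1): P1 increments from zero → (0, 1, 0, 0)
no predecessors for D (invoked 6): P0 increments from zero → (1, 0, 0, 0)
from VC(B)=(0, 0, 0, 1), C (invoked 4) maxes components and bumps P3 → (0, 0, 0, 2)
from VC(B)=(0, 0, 0, 1), VC(D)=(1, 0, 0, 0), F (invoked 9) maxes components and bumps P0 → (2, 0, 0, 1)
from VC(A)=(0, 1, 0, 0), VC(C)=(0, 0, 0, 2), E (invoked 8) maxes components and bumps P1 → (0, 2, 0, 2)
from VC(E)=(0, 2, 0, 2), H (invoked 14) maxes components and bumps P1 → (0, 3, 0, 2)
target: VC(F) = (2, 0, 0, 1)

(2, 0, 0, 1)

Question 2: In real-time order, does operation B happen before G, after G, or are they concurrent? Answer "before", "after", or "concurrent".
B spans [2,3], G spans [10,13]
resp(B)=3 < inv(G)=10

before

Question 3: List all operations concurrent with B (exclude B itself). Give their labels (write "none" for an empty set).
overlap test against B [2,3]: concurrent iff the interval meets 2..3
A [1,5]: concurrent
C [4,15]: after
D [6,7]: after
E [8,11]: after
F [9,12]: after
G [10,13]: after
H [14,16]: after

A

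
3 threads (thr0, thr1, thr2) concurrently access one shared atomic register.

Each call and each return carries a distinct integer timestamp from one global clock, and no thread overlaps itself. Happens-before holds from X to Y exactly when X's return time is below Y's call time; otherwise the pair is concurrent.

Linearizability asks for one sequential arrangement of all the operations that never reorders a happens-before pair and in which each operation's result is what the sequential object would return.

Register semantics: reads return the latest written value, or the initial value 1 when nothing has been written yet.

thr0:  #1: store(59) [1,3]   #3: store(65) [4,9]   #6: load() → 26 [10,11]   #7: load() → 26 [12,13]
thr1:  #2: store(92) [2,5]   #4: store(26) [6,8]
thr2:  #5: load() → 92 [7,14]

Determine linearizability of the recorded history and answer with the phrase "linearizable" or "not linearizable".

linearizable

witness order: #1, #2, #5, #3, #4, #6, #7
step 1: #1 store(59) — value 59
step 2: #2 store(92) — value 92
step 3: #5 load() → 92 — value 92
step 4: #3 store(65) — value 65
step 5: #4 store(26) — value 26
step 6: #6 load() → 26 — value 26
step 7: #7 load() → 26 — value 26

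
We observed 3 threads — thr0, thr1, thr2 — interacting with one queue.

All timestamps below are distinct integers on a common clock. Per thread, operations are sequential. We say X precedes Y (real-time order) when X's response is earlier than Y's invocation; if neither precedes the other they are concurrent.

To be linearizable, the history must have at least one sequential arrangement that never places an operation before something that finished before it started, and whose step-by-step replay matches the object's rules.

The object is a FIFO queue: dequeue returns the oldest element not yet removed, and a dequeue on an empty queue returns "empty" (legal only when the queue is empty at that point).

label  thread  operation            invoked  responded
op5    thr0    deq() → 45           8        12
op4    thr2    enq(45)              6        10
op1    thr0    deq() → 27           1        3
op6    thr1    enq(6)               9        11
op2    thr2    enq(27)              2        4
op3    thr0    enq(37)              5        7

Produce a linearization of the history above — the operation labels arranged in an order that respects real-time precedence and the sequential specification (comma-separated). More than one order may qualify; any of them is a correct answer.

op2, op1, op4, op3, op5, op6

1. op2 enq(27), leaving queue <27>
2. op1 deq() → 27, leaving queue <>
3. op4 enq(45), leaving queue <45>
4. op3 enq(37), leaving queue <45,37>
5. op5 deq() → 45, leaving queue <37>
6. op6 enq(6), leaving queue <37,6>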